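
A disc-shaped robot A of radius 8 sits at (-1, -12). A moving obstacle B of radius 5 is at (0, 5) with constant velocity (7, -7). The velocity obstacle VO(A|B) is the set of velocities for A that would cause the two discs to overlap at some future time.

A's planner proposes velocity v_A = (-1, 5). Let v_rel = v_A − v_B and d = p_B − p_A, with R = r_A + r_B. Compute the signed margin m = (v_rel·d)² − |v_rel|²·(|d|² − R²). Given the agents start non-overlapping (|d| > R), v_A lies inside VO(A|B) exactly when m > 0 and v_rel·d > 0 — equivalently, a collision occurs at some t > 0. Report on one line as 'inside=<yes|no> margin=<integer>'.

d = (1, 17),  |d|² = 290;  R = 8+5 = 13,  c = 290−13² = 121
v_rel = (-8, 12),  |v_rel|² = 208;  v_rel·d = (-8)·(1) + (12)·(17) = 196
208·t² − 392·t + 121 = 0  ⇒  m = 196² − 208·121 = 13248
m = 13248 > 0,  v_rel·d = 196 > 0  ⇒  inside

inside=yes margin=13248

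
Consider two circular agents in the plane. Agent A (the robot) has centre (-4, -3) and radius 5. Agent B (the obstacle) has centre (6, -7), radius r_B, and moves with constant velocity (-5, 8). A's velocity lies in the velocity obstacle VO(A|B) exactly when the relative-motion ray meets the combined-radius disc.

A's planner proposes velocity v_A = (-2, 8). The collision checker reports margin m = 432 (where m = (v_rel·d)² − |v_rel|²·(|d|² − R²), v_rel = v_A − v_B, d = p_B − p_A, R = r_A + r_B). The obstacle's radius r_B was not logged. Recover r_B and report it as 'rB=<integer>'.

m = 432
d = (10, -4);  v_rel = (3, 0),  |v_rel|² = 9
v_rel×d = (3)·(-4) − (0)·(10) = -12
since m = R²·9 − (-12)²:  R² = (144 + 432) / 9 = 64
R = √64 = 8  ⇒  r_B = 8 − 5 = 3

rB=3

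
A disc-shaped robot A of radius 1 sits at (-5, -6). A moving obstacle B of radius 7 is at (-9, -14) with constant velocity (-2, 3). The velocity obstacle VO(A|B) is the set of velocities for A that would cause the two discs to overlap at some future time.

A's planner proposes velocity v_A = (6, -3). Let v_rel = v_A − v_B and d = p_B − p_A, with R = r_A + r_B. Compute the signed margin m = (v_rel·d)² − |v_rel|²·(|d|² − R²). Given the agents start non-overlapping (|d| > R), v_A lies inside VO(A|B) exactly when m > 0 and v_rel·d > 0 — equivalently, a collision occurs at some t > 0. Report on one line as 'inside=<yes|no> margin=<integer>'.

d = (-4, -8),  |d|² = 80;  R = 1+7 = 8,  c = 80−8² = 16
v_rel = (8, -6),  |v_rel|² = 100;  v_rel·d = (8)·(-4) + (-6)·(-8) = 16
100·t² − 32·t + 16 = 0  ⇒  m = 16² − 100·16 = -1344
m = -1344 < 0,  v_rel·d = 16 > 0  ⇒  outside

inside=no margin=-1344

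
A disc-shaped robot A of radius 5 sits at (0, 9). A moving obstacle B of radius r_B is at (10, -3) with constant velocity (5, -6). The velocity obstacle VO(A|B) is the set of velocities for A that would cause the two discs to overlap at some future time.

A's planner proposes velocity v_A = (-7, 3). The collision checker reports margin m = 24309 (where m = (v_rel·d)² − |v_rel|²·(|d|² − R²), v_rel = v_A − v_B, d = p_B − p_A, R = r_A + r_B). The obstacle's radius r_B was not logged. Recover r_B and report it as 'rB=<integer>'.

m = 24309
d = (10, -12);  v_rel = (-12, 9),  |v_rel|² = 225
v_rel×d = (-12)·(-12) − (9)·(10) = 54
since m = R²·225 − 54²:  R² = (2916 + 24309) / 225 = 121
R = √121 = 11  ⇒  r_B = 11 − 5 = 6

rB=6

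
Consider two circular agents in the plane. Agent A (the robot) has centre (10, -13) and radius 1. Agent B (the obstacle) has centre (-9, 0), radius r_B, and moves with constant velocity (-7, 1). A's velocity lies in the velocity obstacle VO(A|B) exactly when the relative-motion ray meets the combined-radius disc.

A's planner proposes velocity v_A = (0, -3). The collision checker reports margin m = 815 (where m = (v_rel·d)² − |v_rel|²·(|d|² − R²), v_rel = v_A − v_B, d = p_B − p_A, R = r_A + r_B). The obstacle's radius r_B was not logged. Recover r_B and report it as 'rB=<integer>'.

m = 815
d = (-19, 13);  v_rel = (7, -4),  |v_rel|² = 65
v_rel×d = (7)·(13) − (-4)·(-19) = 15
since m = R²·65 − 15²:  R² = (225 + 815) / 65 = 16
R = √16 = 4  ⇒  r_B = 4 − 1 = 3

rB=3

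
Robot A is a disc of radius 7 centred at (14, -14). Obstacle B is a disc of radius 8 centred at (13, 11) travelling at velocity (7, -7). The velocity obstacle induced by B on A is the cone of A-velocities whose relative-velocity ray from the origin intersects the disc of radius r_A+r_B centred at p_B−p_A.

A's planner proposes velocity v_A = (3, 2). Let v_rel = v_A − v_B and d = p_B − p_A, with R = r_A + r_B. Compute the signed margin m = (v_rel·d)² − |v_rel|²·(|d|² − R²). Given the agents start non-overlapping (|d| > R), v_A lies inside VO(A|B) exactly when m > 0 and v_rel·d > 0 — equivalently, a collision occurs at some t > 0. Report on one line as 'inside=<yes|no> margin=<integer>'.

d = (-1, 25),  |d|² = 626;  R = 7+8 = 15,  c = 626−15² = 401
v_rel = (-4, 9),  |v_rel|² = 97;  v_rel·d = (-4)·(-1) + (9)·(25) = 229
97·t² − 458·t + 401 = 0  ⇒  m = 229² − 97·401 = 13544
m = 13544 > 0,  v_rel·d = 229 > 0  ⇒  inside

inside=yes margin=13544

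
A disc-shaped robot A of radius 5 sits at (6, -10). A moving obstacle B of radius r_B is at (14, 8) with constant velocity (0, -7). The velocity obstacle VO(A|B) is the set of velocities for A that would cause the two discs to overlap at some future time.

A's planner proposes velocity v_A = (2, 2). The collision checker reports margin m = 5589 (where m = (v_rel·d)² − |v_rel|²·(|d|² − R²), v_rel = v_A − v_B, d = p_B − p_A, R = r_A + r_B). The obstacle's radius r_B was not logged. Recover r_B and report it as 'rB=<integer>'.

m = 5589
d = (8, 18);  v_rel = (2, 9),  |v_rel|² = 85
v_rel×d = (2)·(18) − (9)·(8) = -36
since m = R²·85 − (-36)²:  R² = (1296 + 5589) / 85 = 81
R = √81 = 9  ⇒  r_B = 9 − 5 = 4

rB=4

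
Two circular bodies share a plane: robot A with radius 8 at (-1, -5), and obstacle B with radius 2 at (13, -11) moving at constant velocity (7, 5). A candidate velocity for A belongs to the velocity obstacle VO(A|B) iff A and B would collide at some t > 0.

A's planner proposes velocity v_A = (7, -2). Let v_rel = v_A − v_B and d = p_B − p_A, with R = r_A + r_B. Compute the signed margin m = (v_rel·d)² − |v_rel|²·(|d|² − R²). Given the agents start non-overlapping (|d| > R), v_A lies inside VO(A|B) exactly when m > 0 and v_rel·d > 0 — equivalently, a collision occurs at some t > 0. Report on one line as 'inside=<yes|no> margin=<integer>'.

d = (14, -6),  |d|² = 232;  R = 8+2 = 10,  c = 232−10² = 132
v_rel = (0, -7),  |v_rel|² = 49;  v_rel·d = (0)·(14) + (-7)·(-6) = 42
49·t² − 84·t + 132 = 0  ⇒  m = 42² − 49·132 = -4704
m = -4704 < 0,  v_rel·d = 42 > 0  ⇒  outside

inside=no margin=-4704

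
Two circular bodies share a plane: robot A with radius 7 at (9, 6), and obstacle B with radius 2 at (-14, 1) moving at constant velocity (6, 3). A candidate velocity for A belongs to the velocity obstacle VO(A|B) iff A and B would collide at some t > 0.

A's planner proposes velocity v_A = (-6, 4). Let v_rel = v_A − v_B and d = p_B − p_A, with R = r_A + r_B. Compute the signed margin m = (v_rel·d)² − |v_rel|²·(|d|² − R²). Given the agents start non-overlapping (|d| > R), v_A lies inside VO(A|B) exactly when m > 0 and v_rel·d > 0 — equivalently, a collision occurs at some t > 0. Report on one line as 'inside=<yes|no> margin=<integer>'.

d = (-23, -5),  |d|² = 554;  R = 7+2 = 9,  c = 554−9² = 473
v_rel = (-12, 1),  |v_rel|² = 145;  v_rel·d = (-12)·(-23) + (1)·(-5) = 271
145·t² − 542·t + 473 = 0  ⇒  m = 271² − 145·473 = 4856
m = 4856 > 0,  v_rel·d = 271 > 0  ⇒  inside

inside=yes margin=4856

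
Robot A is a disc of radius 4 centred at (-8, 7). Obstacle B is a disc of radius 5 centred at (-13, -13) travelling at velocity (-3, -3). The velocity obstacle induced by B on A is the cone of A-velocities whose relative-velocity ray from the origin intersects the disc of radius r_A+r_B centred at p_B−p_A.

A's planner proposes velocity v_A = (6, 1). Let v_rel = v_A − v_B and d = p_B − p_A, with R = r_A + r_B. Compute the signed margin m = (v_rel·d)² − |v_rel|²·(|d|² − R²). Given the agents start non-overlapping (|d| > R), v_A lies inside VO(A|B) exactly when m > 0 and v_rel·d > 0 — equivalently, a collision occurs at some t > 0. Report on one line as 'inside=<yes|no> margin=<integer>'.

d = (-5, -20),  |d|² = 425;  R = 4+5 = 9,  c = 425−9² = 344
v_rel = (9, 4),  |v_rel|² = 97;  v_rel·d = (9)·(-5) + (4)·(-20) = -125
97·t² + 250·t + 344 = 0  ⇒  m = (-125)² − 97·344 = -17743
m = -17743 < 0,  v_rel·d = -125 < 0  ⇒  outside

inside=no margin=-17743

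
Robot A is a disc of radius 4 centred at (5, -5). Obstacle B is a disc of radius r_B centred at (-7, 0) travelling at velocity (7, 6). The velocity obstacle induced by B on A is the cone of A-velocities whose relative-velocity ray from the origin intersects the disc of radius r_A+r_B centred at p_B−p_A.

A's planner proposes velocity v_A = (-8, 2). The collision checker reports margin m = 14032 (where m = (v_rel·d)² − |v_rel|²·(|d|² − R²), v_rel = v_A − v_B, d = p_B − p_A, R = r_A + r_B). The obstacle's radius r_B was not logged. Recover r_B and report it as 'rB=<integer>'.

m = 14032
d = (-12, 5);  v_rel = (-15, -4),  |v_rel|² = 241
v_rel×d = (-15)·(5) − (-4)·(-12) = -123
since m = R²·241 − (-123)²:  R² = (15129 + 14032) / 241 = 121
R = √121 = 11  ⇒  r_B = 11 − 4 = 7

rB=7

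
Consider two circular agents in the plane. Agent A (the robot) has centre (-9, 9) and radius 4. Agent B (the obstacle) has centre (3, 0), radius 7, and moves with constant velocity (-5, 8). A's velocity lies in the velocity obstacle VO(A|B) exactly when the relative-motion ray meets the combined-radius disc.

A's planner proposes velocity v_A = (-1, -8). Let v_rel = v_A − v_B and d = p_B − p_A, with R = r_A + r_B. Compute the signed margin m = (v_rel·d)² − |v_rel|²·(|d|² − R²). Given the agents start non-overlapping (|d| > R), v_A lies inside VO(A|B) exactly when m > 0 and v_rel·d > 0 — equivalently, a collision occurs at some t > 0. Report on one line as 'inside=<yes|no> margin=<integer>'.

d = (12, -9),  |d|² = 225;  R = 4+7 = 11,  c = 225−11² = 104
v_rel = (4, -16),  |v_rel|² = 272;  v_rel·d = (4)·(12) + (-16)·(-9) = 192
272·t² − 384·t + 104 = 0  ⇒  m = 192² − 272·104 = 8576
m = 8576 > 0,  v_rel·d = 192 > 0  ⇒  inside

inside=yes margin=8576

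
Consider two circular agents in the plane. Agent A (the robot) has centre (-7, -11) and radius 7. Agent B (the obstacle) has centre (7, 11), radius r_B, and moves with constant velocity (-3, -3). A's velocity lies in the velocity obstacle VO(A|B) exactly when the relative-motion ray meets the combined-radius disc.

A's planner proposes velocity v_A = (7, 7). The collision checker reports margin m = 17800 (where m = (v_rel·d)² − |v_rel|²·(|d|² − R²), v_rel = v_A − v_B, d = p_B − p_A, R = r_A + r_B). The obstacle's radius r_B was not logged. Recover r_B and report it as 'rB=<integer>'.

m = 17800
d = (14, 22);  v_rel = (10, 10),  |v_rel|² = 200
v_rel×d = (10)·(22) − (10)·(14) = 80
since m = R²·200 − 80²:  R² = (6400 + 17800) / 200 = 121
R = √121 = 11  ⇒  r_B = 11 − 7 = 4

rB=4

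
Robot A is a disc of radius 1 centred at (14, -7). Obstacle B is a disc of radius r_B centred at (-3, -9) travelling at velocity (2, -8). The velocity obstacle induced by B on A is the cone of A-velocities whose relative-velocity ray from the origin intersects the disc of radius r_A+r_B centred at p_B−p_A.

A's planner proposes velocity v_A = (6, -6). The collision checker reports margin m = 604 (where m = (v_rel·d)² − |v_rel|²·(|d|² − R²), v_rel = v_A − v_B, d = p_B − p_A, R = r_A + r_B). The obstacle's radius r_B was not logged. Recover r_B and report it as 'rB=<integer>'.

m = 604
d = (-17, -2);  v_rel = (4, 2),  |v_rel|² = 20
v_rel×d = (4)·(-2) − (2)·(-17) = 26
since m = R²·20 − 26²:  R² = (676 + 604) / 20 = 64
R = √64 = 8  ⇒  r_B = 8 − 1 = 7

rB=7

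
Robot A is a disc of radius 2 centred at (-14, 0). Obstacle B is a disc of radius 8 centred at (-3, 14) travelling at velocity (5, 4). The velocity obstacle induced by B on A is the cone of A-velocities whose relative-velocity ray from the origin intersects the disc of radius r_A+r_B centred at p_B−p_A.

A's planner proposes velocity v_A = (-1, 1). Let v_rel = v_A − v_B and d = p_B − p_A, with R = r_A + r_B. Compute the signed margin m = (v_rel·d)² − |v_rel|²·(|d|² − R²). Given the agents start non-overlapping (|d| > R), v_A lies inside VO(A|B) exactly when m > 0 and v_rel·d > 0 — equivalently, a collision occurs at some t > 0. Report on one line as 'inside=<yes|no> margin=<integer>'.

d = (11, 14),  |d|² = 317;  R = 2+8 = 10,  c = 317−10² = 217
v_rel = (-6, -3),  |v_rel|² = 45;  v_rel·d = (-6)·(11) + (-3)·(14) = -108
45·t² + 216·t + 217 = 0  ⇒  m = (-108)² − 45·217 = 1899
m = 1899 > 0,  v_rel·d = -108 < 0  ⇒  outside

inside=no margin=1899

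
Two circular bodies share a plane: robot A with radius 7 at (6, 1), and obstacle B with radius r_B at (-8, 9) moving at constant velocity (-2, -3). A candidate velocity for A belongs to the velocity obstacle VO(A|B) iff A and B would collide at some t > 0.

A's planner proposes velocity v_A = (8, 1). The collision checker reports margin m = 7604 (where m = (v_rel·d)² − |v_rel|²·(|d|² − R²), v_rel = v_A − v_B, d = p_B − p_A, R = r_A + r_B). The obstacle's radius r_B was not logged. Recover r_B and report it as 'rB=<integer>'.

m = 7604
d = (-14, 8);  v_rel = (10, 4),  |v_rel|² = 116
v_rel×d = (10)·(8) − (4)·(-14) = 136
since m = R²·116 − 136²:  R² = (18496 + 7604) / 116 = 225
R = √225 = 15  ⇒  r_B = 15 − 7 = 8

rB=8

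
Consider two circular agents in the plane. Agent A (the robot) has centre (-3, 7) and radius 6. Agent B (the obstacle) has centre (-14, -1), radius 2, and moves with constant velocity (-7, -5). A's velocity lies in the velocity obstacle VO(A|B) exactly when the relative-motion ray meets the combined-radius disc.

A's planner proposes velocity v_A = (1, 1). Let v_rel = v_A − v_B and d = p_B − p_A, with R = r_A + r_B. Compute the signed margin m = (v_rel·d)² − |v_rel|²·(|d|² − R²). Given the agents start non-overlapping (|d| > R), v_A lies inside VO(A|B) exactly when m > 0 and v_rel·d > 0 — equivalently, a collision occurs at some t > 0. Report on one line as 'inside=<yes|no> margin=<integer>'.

d = (-11, -8),  |d|² = 185;  R = 6+2 = 8,  c = 185−8² = 121
v_rel = (8, 6),  |v_rel|² = 100;  v_rel·d = (8)·(-11) + (6)·(-8) = -136
100·t² + 272·t + 121 = 0  ⇒  m = (-136)² − 100·121 = 6396
m = 6396 > 0,  v_rel·d = -136 < 0  ⇒  outside

inside=no margin=6396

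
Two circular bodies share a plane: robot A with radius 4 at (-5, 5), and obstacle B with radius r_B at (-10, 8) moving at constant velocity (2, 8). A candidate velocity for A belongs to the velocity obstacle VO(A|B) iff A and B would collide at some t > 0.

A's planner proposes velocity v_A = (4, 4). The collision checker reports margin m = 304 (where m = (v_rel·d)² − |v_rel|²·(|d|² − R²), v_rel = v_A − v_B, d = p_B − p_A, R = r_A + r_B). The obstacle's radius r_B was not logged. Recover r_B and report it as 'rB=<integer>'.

m = 304
d = (-5, 3);  v_rel = (2, -4),  |v_rel|² = 20
v_rel×d = (2)·(3) − (-4)·(-5) = -14
since m = R²·20 − (-14)²:  R² = (196 + 304) / 20 = 25
R = √25 = 5  ⇒  r_B = 5 − 4 = 1

rB=1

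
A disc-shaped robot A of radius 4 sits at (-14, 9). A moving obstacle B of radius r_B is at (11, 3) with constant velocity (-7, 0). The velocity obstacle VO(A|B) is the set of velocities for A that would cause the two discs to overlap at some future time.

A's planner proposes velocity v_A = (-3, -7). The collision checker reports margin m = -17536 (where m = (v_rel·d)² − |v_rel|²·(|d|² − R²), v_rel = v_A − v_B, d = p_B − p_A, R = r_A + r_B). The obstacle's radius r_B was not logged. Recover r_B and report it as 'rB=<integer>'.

m = -17536
d = (25, -6);  v_rel = (4, -7),  |v_rel|² = 65
v_rel×d = (4)·(-6) − (-7)·(25) = 151
since m = R²·65 − 151²:  R² = (22801 + -17536) / 65 = 81
R = √81 = 9  ⇒  r_B = 9 − 4 = 5

rB=5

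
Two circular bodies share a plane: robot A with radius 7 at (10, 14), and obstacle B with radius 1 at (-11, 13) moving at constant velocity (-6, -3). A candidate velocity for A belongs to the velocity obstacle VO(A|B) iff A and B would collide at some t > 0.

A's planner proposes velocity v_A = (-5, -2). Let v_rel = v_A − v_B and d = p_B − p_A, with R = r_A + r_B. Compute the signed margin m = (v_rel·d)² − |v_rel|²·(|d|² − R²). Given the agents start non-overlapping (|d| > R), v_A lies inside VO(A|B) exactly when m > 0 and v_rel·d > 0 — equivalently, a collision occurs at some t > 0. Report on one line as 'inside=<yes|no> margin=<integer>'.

d = (-21, -1),  |d|² = 442;  R = 7+1 = 8,  c = 442−8² = 378
v_rel = (1, 1),  |v_rel|² = 2;  v_rel·d = (1)·(-21) + (1)·(-1) = -22
2·t² + 44·t + 378 = 0  ⇒  m = (-22)² − 2·378 = -272
m = -272 < 0,  v_rel·d = -22 < 0  ⇒  outside

inside=no margin=-272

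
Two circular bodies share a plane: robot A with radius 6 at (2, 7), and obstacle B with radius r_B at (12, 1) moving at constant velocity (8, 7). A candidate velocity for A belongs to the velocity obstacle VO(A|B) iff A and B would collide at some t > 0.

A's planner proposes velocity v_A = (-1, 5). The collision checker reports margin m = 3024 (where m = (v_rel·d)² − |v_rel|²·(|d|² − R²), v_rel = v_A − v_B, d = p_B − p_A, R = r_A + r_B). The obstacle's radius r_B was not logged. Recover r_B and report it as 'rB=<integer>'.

m = 3024
d = (10, -6);  v_rel = (-9, -2),  |v_rel|² = 85
v_rel×d = (-9)·(-6) − (-2)·(10) = 74
since m = R²·85 − 74²:  R² = (5476 + 3024) / 85 = 100
R = √100 = 10  ⇒  r_B = 10 − 6 = 4

rB=4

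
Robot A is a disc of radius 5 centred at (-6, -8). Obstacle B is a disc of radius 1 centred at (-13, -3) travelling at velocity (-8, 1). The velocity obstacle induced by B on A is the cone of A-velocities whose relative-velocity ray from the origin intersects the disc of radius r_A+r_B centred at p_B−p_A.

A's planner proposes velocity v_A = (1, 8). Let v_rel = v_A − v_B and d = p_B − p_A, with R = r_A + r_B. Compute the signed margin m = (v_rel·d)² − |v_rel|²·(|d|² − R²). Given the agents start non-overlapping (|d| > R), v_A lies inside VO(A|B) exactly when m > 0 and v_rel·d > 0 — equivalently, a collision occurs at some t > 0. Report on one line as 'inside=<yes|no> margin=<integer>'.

d = (-7, 5),  |d|² = 74;  R = 5+1 = 6,  c = 74−6² = 38
v_rel = (9, 7),  |v_rel|² = 130;  v_rel·d = (9)·(-7) + (7)·(5) = -28
130·t² + 56·t + 38 = 0  ⇒  m = (-28)² − 130·38 = -4156
m = -4156 < 0,  v_rel·d = -28 < 0  ⇒  outside

inside=no margin=-4156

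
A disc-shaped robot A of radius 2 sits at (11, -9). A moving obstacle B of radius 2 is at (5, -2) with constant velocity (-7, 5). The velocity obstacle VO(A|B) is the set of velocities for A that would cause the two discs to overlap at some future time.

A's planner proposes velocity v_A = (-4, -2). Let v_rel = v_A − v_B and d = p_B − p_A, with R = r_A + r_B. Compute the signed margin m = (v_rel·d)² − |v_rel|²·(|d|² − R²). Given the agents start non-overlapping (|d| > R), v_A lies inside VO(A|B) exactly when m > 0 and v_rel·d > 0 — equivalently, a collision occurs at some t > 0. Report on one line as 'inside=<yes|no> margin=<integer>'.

d = (-6, 7),  |d|² = 85;  R = 2+2 = 4,  c = 85−4² = 69
v_rel = (3, -7),  |v_rel|² = 58;  v_rel·d = (3)·(-6) + (-7)·(7) = -67
58·t² + 134·t + 69 = 0  ⇒  m = (-67)² − 58·69 = 487
m = 487 > 0,  v_rel·d = -67 < 0  ⇒  outside

inside=no margin=487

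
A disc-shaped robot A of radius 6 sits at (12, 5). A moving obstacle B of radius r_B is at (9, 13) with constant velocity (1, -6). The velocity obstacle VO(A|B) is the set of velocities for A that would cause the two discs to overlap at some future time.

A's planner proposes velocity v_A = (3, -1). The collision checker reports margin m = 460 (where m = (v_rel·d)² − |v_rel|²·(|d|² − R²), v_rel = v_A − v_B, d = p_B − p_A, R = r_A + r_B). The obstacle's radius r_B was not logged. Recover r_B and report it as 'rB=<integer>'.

m = 460
d = (-3, 8);  v_rel = (2, 5),  |v_rel|² = 29
v_rel×d = (2)·(8) − (5)·(-3) = 31
since m = R²·29 − 31²:  R² = (961 + 460) / 29 = 49
R = √49 = 7  ⇒  r_B = 7 − 6 = 1

rB=1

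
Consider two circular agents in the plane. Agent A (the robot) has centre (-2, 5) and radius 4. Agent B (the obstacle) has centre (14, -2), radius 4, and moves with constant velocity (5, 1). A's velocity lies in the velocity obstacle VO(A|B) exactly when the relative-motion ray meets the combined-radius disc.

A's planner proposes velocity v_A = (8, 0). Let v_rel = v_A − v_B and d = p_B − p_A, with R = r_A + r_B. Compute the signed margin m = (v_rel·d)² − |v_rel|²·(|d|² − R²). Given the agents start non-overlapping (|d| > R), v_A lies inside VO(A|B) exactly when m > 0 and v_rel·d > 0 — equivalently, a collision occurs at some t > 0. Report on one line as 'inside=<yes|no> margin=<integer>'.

d = (16, -7),  |d|² = 305;  R = 4+4 = 8,  c = 305−8² = 241
v_rel = (3, -1),  |v_rel|² = 10;  v_rel·d = (3)·(16) + (-1)·(-7) = 55
10·t² − 110·t + 241 = 0  ⇒  m = 55² − 10·241 = 615
m = 615 > 0,  v_rel·d = 55 > 0  ⇒  inside

inside=yes margin=615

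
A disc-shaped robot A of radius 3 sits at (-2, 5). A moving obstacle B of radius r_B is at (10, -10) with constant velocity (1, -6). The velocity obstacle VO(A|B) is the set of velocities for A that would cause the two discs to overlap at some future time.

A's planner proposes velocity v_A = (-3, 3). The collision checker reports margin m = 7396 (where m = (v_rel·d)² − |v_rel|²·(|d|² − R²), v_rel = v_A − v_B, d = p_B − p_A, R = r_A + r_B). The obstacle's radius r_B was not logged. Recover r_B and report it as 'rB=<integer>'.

m = 7396
d = (12, -15);  v_rel = (-4, 9),  |v_rel|² = 97
v_rel×d = (-4)·(-15) − (9)·(12) = -48
since m = R²·97 − (-48)²:  R² = (2304 + 7396) / 97 = 100
R = √100 = 10  ⇒  r_B = 10 − 3 = 7

rB=7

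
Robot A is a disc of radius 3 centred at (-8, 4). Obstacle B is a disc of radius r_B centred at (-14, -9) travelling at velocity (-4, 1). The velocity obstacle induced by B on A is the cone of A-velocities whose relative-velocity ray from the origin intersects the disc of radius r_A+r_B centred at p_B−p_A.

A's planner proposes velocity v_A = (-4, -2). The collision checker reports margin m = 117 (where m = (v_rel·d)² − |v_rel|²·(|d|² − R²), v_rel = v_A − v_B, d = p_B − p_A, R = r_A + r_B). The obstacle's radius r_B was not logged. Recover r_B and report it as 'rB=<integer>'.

m = 117
d = (-6, -13);  v_rel = (0, -3),  |v_rel|² = 9
v_rel×d = (0)·(-13) − (-3)·(-6) = -18
since m = R²·9 − (-18)²:  R² = (324 + 117) / 9 = 49
R = √49 = 7  ⇒  r_B = 7 − 3 = 4

rB=4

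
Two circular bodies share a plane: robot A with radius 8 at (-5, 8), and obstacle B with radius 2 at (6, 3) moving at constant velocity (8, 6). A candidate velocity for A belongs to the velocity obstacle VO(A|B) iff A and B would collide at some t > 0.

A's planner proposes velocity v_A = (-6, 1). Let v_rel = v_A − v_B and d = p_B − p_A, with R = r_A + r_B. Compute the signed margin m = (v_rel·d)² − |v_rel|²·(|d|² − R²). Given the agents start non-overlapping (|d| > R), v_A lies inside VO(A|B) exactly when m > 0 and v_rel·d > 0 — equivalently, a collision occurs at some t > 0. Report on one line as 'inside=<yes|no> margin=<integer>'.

d = (11, -5),  |d|² = 146;  R = 8+2 = 10,  c = 146−10² = 46
v_rel = (-14, -5),  |v_rel|² = 221;  v_rel·d = (-14)·(11) + (-5)·(-5) = -129
221·t² + 258·t + 46 = 0  ⇒  m = (-129)² − 221·46 = 6475
m = 6475 > 0,  v_rel·d = -129 < 0  ⇒  outside

inside=no margin=6475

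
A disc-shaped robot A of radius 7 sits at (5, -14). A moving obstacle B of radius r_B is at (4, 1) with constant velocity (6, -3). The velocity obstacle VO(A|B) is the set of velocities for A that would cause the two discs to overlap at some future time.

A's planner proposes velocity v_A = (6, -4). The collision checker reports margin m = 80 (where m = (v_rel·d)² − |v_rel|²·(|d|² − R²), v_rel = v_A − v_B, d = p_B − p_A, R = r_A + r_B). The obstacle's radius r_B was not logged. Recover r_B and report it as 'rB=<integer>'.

m = 80
d = (-1, 15);  v_rel = (0, -1),  |v_rel|² = 1
v_rel×d = (0)·(15) − (-1)·(-1) = -1
since m = R²·1 − (-1)²:  R² = (1 + 80) / 1 = 81
R = √81 = 9  ⇒  r_B = 9 − 7 = 2

rB=2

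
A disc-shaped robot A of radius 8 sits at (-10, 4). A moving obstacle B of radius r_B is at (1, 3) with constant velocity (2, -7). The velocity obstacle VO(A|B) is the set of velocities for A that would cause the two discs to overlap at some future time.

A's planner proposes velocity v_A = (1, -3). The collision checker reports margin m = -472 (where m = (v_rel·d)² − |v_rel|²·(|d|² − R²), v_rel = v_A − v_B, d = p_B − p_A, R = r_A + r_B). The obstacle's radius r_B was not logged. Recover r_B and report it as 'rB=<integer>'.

m = -472
d = (11, -1);  v_rel = (-1, 4),  |v_rel|² = 17
v_rel×d = (-1)·(-1) − (4)·(11) = -43
since m = R²·17 − (-43)²:  R² = (1849 + -472) / 17 = 81
R = √81 = 9  ⇒  r_B = 9 − 8 = 1

rB=1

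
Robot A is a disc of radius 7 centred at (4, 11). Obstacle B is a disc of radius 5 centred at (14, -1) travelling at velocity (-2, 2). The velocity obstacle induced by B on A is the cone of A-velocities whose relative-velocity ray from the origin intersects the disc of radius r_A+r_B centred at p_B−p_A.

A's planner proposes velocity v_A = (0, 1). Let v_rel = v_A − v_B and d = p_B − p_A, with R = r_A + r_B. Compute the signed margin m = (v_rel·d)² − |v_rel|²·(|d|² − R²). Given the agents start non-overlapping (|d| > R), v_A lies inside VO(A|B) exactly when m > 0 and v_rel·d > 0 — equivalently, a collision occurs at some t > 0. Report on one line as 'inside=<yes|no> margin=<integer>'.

d = (10, -12),  |d|² = 244;  R = 7+5 = 12,  c = 244−12² = 100
v_rel = (2, -1),  |v_rel|² = 5;  v_rel·d = (2)·(10) + (-1)·(-12) = 32
5·t² − 64·t + 100 = 0  ⇒  m = 32² − 5·100 = 524
m = 524 > 0,  v_rel·d = 32 > 0  ⇒  inside

inside=yes margin=524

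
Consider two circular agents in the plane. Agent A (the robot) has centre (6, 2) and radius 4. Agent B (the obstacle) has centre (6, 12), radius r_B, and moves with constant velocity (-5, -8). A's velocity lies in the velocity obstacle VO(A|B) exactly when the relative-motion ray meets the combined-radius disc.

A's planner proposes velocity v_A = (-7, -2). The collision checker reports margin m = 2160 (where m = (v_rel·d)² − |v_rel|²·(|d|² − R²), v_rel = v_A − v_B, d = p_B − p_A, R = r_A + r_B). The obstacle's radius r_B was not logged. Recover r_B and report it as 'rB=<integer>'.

m = 2160
d = (0, 10);  v_rel = (-2, 6),  |v_rel|² = 40
v_rel×d = (-2)·(10) − (6)·(0) = -20
since m = R²·40 − (-20)²:  R² = (400 + 2160) / 40 = 64
R = √64 = 8  ⇒  r_B = 8 − 4 = 4

rB=4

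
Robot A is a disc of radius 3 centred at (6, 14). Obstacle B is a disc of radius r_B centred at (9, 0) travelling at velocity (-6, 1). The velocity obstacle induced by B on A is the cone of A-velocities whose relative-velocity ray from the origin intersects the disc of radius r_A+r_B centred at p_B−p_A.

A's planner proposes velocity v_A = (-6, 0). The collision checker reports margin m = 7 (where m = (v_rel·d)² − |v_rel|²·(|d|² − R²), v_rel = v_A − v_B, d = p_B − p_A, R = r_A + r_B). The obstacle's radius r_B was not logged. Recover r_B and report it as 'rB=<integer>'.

m = 7
d = (3, -14);  v_rel = (0, -1),  |v_rel|² = 1
v_rel×d = (0)·(-14) − (-1)·(3) = 3
since m = R²·1 − 3²:  R² = (9 + 7) / 1 = 16
R = √16 = 4  ⇒  r_B = 4 − 3 = 1

rB=1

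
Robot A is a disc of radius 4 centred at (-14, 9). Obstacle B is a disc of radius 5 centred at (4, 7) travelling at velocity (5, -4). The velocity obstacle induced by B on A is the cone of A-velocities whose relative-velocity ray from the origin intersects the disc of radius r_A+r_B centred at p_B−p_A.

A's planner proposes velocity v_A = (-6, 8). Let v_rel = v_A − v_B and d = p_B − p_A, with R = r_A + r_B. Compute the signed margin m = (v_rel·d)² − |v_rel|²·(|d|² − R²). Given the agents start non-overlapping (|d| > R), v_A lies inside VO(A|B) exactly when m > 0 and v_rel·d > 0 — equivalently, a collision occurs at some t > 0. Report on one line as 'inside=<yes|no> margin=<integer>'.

d = (18, -2),  |d|² = 328;  R = 4+5 = 9,  c = 328−9² = 247
v_rel = (-11, 12),  |v_rel|² = 265;  v_rel·d = (-11)·(18) + (12)·(-2) = -222
265·t² + 444·t + 247 = 0  ⇒  m = (-222)² − 265·247 = -16171
m = -16171 < 0,  v_rel·d = -222 < 0  ⇒  outside

inside=no margin=-16171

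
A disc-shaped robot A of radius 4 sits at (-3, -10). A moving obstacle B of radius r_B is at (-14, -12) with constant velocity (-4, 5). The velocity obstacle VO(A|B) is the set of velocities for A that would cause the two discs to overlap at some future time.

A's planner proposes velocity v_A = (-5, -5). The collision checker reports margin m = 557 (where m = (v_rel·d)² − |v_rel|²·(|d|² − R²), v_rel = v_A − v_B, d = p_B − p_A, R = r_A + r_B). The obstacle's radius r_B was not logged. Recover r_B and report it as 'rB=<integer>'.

m = 557
d = (-11, -2);  v_rel = (-1, -10),  |v_rel|² = 101
v_rel×d = (-1)·(-2) − (-10)·(-11) = -108
since m = R²·101 − (-108)²:  R² = (11664 + 557) / 101 = 121
R = √121 = 11  ⇒  r_B = 11 − 4 = 7

rB=7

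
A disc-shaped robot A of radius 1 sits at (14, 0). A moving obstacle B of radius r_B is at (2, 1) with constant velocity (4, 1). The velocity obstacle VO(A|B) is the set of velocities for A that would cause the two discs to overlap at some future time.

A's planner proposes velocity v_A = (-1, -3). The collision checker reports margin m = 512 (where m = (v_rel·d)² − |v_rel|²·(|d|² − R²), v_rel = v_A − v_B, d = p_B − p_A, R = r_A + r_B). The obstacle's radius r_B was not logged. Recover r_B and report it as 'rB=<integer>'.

m = 512
d = (-12, 1);  v_rel = (-5, -4),  |v_rel|² = 41
v_rel×d = (-5)·(1) − (-4)·(-12) = -53
since m = R²·41 − (-53)²:  R² = (2809 + 512) / 41 = 81
R = √81 = 9  ⇒  r_B = 9 − 1 = 8

rB=8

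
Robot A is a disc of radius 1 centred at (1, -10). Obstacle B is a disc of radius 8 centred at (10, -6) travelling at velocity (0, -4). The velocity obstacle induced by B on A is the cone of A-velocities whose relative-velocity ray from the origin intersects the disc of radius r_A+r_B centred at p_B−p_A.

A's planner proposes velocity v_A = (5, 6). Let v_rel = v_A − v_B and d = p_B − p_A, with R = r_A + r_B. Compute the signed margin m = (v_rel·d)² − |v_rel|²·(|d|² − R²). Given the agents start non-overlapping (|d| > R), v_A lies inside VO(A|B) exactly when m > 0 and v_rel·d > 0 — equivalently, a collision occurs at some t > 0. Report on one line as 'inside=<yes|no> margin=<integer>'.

d = (9, 4),  |d|² = 97;  R = 1+8 = 9,  c = 97−9² = 16
v_rel = (5, 10),  |v_rel|² = 125;  v_rel·d = (5)·(9) + (10)·(4) = 85
125·t² − 170·t + 16 = 0  ⇒  m = 85² − 125·16 = 5225
m = 5225 > 0,  v_rel·d = 85 > 0  ⇒  inside

inside=yes margin=5225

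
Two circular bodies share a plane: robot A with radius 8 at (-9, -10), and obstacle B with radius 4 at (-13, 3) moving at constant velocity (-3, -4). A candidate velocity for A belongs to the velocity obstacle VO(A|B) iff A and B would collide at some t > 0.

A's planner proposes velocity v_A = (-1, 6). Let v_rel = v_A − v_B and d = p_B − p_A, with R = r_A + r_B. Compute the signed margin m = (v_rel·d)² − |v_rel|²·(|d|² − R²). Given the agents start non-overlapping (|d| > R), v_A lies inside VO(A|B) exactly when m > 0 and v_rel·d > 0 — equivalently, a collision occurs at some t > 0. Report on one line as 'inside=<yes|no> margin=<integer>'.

d = (-4, 13),  |d|² = 185;  R = 8+4 = 12,  c = 185−12² = 41
v_rel = (2, 10),  |v_rel|² = 104;  v_rel·d = (2)·(-4) + (10)·(13) = 122
104·t² − 244·t + 41 = 0  ⇒  m = 122² − 104·41 = 10620
m = 10620 > 0,  v_rel·d = 122 > 0  ⇒  inside

inside=yes margin=10620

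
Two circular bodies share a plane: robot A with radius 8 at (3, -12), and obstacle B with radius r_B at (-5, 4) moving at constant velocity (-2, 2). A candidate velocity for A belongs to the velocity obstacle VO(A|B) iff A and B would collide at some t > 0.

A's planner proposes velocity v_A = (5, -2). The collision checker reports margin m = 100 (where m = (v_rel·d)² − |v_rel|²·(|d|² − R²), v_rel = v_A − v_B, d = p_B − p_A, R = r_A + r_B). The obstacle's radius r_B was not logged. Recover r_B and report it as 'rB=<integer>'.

m = 100
d = (-8, 16);  v_rel = (7, -4),  |v_rel|² = 65
v_rel×d = (7)·(16) − (-4)·(-8) = 80
since m = R²·65 − 80²:  R² = (6400 + 100) / 65 = 100
R = √100 = 10  ⇒  r_B = 10 − 8 = 2

rB=2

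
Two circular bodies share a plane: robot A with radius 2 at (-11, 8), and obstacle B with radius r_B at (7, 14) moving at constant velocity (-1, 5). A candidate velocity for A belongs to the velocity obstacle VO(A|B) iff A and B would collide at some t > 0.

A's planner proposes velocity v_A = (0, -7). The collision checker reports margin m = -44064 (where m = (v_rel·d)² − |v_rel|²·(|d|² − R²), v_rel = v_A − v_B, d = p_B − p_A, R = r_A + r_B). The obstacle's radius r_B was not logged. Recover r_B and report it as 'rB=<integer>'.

m = -44064
d = (18, 6);  v_rel = (1, -12),  |v_rel|² = 145
v_rel×d = (1)·(6) − (-12)·(18) = 222
since m = R²·145 − 222²:  R² = (49284 + -44064) / 145 = 36
R = √36 = 6  ⇒  r_B = 6 − 2 = 4

rB=4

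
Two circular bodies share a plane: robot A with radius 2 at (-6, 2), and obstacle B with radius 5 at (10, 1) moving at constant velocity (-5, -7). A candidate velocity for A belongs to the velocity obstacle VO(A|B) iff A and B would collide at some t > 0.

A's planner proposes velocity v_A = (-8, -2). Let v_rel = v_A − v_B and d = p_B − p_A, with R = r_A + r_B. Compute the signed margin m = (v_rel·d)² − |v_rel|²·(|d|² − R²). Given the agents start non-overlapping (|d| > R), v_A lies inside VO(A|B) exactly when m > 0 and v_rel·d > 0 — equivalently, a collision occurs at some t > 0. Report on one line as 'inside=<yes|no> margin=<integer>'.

d = (16, -1),  |d|² = 257;  R = 2+5 = 7,  c = 257−7² = 208
v_rel = (-3, 5),  |v_rel|² = 34;  v_rel·d = (-3)·(16) + (5)·(-1) = -53
34·t² + 106·t + 208 = 0  ⇒  m = (-53)² − 34·208 = -4263
m = -4263 < 0,  v_rel·d = -53 < 0  ⇒  outside

inside=no margin=-4263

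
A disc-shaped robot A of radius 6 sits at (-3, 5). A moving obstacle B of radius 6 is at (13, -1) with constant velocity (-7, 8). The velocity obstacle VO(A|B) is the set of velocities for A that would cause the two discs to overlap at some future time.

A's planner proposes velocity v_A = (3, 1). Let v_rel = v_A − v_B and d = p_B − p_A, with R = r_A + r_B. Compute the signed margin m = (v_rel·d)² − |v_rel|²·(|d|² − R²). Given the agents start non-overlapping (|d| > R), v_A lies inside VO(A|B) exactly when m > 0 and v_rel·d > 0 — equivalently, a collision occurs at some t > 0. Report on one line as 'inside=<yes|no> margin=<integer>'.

d = (16, -6),  |d|² = 292;  R = 6+6 = 12,  c = 292−12² = 148
v_rel = (10, -7),  |v_rel|² = 149;  v_rel·d = (10)·(16) + (-7)·(-6) = 202
149·t² − 404·t + 148 = 0  ⇒  m = 202² − 149·148 = 18752
m = 18752 > 0,  v_rel·d = 202 > 0  ⇒  inside

inside=yes margin=18752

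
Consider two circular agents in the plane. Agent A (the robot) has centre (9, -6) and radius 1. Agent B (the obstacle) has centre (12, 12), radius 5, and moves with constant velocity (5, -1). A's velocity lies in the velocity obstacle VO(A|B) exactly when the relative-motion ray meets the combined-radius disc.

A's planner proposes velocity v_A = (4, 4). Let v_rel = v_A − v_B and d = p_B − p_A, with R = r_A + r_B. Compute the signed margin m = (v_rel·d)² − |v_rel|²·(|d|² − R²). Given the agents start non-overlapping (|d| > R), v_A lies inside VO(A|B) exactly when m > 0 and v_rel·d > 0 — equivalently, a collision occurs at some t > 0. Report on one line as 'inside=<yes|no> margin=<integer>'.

d = (3, 18),  |d|² = 333;  R = 1+5 = 6,  c = 333−6² = 297
v_rel = (-1, 5),  |v_rel|² = 26;  v_rel·d = (-1)·(3) + (5)·(18) = 87
26·t² − 174·t + 297 = 0  ⇒  m = 87² − 26·297 = -153
m = -153 < 0,  v_rel·d = 87 > 0  ⇒  outside

inside=no margin=-153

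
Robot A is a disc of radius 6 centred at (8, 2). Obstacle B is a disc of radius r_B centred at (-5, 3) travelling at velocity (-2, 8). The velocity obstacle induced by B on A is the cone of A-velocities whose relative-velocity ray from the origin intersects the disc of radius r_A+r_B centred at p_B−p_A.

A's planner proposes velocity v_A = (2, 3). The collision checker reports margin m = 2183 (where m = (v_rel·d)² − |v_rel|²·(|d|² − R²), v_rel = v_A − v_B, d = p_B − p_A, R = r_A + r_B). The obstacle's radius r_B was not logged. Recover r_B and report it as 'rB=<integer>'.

m = 2183
d = (-13, 1);  v_rel = (4, -5),  |v_rel|² = 41
v_rel×d = (4)·(1) − (-5)·(-13) = -61
since m = R²·41 − (-61)²:  R² = (3721 + 2183) / 41 = 144
R = √144 = 12  ⇒  r_B = 12 − 6 = 6

rB=6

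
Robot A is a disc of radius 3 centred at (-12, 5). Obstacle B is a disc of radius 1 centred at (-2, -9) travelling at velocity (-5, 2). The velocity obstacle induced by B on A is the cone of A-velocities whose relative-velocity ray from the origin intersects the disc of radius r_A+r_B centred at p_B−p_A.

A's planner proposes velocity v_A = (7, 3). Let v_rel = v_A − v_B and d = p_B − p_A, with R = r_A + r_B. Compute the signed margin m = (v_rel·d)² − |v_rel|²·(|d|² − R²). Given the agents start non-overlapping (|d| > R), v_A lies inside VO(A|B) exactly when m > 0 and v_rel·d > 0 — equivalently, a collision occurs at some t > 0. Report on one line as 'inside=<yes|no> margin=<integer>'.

d = (10, -14),  |d|² = 296;  R = 3+1 = 4,  c = 296−4² = 280
v_rel = (12, 1),  |v_rel|² = 145;  v_rel·d = (12)·(10) + (1)·(-14) = 106
145·t² − 212·t + 280 = 0  ⇒  m = 106² − 145·280 = -29364
m = -29364 < 0,  v_rel·d = 106 > 0  ⇒  outside

inside=no margin=-29364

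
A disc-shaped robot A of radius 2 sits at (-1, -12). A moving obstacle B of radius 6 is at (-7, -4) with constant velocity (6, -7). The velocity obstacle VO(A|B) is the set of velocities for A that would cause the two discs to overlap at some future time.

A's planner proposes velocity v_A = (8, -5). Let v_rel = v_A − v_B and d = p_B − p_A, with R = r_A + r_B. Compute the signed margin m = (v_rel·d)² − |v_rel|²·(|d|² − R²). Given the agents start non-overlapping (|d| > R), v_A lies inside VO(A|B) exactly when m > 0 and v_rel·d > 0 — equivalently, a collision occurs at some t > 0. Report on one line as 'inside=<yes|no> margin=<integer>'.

d = (-6, 8),  |d|² = 100;  R = 2+6 = 8,  c = 100−8² = 36
v_rel = (2, 2),  |v_rel|² = 8;  v_rel·d = (2)·(-6) + (2)·(8) = 4
8·t² − 8·t + 36 = 0  ⇒  m = 4² − 8·36 = -272
m = -272 < 0,  v_rel·d = 4 > 0  ⇒  outside

inside=no margin=-272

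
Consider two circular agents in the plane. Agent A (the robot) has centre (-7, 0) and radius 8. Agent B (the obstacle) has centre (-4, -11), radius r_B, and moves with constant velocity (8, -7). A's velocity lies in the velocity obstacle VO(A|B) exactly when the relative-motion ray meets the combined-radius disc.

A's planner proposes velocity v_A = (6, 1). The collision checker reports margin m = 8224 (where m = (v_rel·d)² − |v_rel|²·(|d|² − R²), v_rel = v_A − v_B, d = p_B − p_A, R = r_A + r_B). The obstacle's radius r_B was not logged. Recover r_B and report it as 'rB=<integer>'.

m = 8224
d = (3, -11);  v_rel = (-2, 8),  |v_rel|² = 68
v_rel×d = (-2)·(-11) − (8)·(3) = -2
since m = R²·68 − (-2)²:  R² = (4 + 8224) / 68 = 121
R = √121 = 11  ⇒  r_B = 11 − 8 = 3

rB=3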